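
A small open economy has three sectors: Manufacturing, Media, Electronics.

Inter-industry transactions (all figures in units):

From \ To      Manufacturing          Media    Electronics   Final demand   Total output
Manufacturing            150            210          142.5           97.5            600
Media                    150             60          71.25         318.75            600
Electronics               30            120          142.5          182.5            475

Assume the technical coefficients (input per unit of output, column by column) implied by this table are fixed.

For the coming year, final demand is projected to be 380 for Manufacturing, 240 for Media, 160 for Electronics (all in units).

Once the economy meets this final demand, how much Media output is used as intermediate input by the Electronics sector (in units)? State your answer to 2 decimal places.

Technical coefficients a_ij = z_ij / X_j:
  a_11 = 150/600 = 0.25, a_21 = 150/600 = 0.25, a_31 = 30/600 = 0.05
  a_12 = 210/600 = 0.35, a_22 = 60/600 = 0.10, a_32 = 120/600 = 0.20
  a_13 = 142.5/475 = 0.30, a_23 = 71.25/475 = 0.15, a_33 = 142.5/475 = 0.30
I − A =
  [   0.75    -0.35    -0.30]
  [  -0.25     0.90    -0.15]
  [  -0.05    -0.20     0.70]
Cofactors of I−A, C_ij = (−1)^(i+j)·(minor ij) (rows/columns in the sector order above):
  C_11 = (0.90)(0.70) − (-0.15)(-0.20) = 0.6000
  C_12 = −[(-0.25)(0.70) − (-0.15)(-0.05)] = 0.1825
  C_13 = (-0.25)(-0.20) − (0.90)(-0.05) = 0.0950
  C_21 = −[(-0.35)(0.70) − (-0.30)(-0.20)] = 0.3050
  C_22 = (0.75)(0.70) − (-0.30)(-0.05) = 0.5100
  C_23 = −[(0.75)(-0.20) − (-0.35)(-0.05)] = 0.1675
  C_31 = (-0.35)(-0.15) − (-0.30)(0.90) = 0.3225
  C_32 = −[(0.75)(-0.15) − (-0.30)(-0.25)] = 0.1875
  C_33 = (0.75)(0.90) − (-0.35)(-0.25) = 0.5875
det(I−A) = Σ_j (I−A)_1j·C_1j = (0.75)(0.6000) + (-0.35)(0.1825) + (-0.30)(0.0950) = 0.357625
adj(I−A) = Cᵀ =
  [ 0.6000   0.3050   0.3225]
  [ 0.1825   0.5100   0.1875]
  [ 0.0950   0.1675   0.5875]
(I − A)⁻¹ = adj(I−A) / det(I−A) ≈
  [   1.6777     0.8528     0.9018]
  [   0.5103     1.4261     0.5243]
  [   0.2656     0.4684     1.6428]
First solve x = (I − A)⁻¹ d = adj(I−A)·d / det(I−A); in particular x_3 = (0.0950·380 + 0.1675·240 + 0.5875·160) / 0.357625 = 170.30 / 0.357625 ≈ 476.1971.
Intermediate flow from 2 to 3: z_23 = a_23 · x_3 = 0.15 × 170.30 / 0.357625 = 25.545 / 0.357625 ≈ 71.43.

z_23 = 71.43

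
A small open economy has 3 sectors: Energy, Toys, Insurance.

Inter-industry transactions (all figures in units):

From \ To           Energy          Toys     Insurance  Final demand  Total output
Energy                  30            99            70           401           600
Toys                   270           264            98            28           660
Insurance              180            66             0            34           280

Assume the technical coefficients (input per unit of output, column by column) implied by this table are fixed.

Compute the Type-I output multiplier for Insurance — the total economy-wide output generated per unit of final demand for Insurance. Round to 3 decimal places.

Technical coefficients a_ij = z_ij / X_j:
  a_EE = 30/600 = 0.05, a_TE = 270/600 = 0.45, a_IE = 180/600 = 0.30
  a_ET = 99/660 = 0.15, a_TT = 264/660 = 0.40, a_IT = 66/660 = 0.10
  a_EI = 70/280 = 0.25, a_TI = 98/280 = 0.35, a_II = 0/280 = 0.00
I − A =
  [   0.95    -0.15    -0.25]
  [  -0.45     0.60    -0.35]
  [  -0.30    -0.10     1.00]
Cofactors of I−A, C_ij = (−1)^(i+j)·(minor ij) (rows/columns in the sector order above):
  C_11 = (0.60)(1.00) − (-0.35)(-0.10) = 0.5650
  C_12 = −[(-0.45)(1.00) − (-0.35)(-0.30)] = 0.5550
  C_13 = (-0.45)(-0.10) − (0.60)(-0.30) = 0.2250
  C_21 = −[(-0.15)(1.00) − (-0.25)(-0.10)] = 0.1750
  C_22 = (0.95)(1.00) − (-0.25)(-0.30) = 0.8750
  C_23 = −[(0.95)(-0.10) − (-0.15)(-0.30)] = 0.1400
  C_31 = (-0.15)(-0.35) − (-0.25)(0.60) = 0.2025
  C_32 = −[(0.95)(-0.35) − (-0.25)(-0.45)] = 0.4450
  C_33 = (0.95)(0.60) − (-0.15)(-0.45) = 0.5025
det(I−A) = Σ_j (I−A)_1j·C_1j = (0.95)(0.5650) + (-0.15)(0.5550) + (-0.25)(0.2250) = 0.39725
adj(I−A) = Cᵀ =
  [ 0.5650   0.1750   0.2025]
  [ 0.5550   0.8750   0.4450]
  [ 0.2250   0.1400   0.5025]
(I − A)⁻¹ = adj(I−A) / det(I−A) ≈
  [   1.4223     0.4405     0.5098]
  [   1.3971     2.2026     1.1202]
  [   0.5664     0.3524     1.2649]
The output multiplier for sector j is the column-j sum of the Leontief inverse (I − A)⁻¹ = adj(I−A) / det(I−A).
Column I of adj(I−A): (0.2025, 0.4450, 0.5025); det(I−A) = 0.39725.
m_I = (0.2025 + 0.4450 + 0.5025) / 0.39725 = 1.15 / 0.39725 ≈ 2.895.

m_I = 2.895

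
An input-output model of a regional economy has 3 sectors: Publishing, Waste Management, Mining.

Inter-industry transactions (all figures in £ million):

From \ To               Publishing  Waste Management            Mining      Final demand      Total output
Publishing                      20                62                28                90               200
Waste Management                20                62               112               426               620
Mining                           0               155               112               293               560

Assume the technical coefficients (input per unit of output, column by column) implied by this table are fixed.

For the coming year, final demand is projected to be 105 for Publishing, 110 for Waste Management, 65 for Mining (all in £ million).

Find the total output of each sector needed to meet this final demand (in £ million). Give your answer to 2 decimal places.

x_P = 142.74, x_W = 167.79, x_M = 133.68

Technical coefficients a_ij = z_ij / X_j:
  a_PP = 20/200 = 0.10, a_WP = 20/200 = 0.10, a_MP = 0/200 = 0.00
  a_PW = 62/620 = 0.10, a_WW = 62/620 = 0.10, a_MW = 155/620 = 0.25
  a_PM = 28/560 = 0.05, a_WM = 112/560 = 0.20, a_MM = 112/560 = 0.20
I − A =
  [   0.90    -0.10    -0.05]
  [  -0.10     0.90    -0.20]
  [   0.00    -0.25     0.80]
Cofactors of I−A, C_ij = (−1)^(i+j)·(minor ij) (rows/columns in the sector order above):
  C_11 = (0.90)(0.80) − (-0.20)(-0.25) = 0.6700
  C_12 = −[(-0.10)(0.80) − (-0.20)(0.00)] = 0.0800
  C_13 = (-0.10)(-0.25) − (0.90)(0.00) = 0.0250
  C_21 = −[(-0.10)(0.80) − (-0.05)(-0.25)] = 0.0925
  C_22 = (0.90)(0.80) − (-0.05)(0.00) = 0.7200
  C_23 = −[(0.90)(-0.25) − (-0.10)(0.00)] = 0.2250
  C_31 = (-0.10)(-0.20) − (-0.05)(0.90) = 0.0650
  C_32 = −[(0.90)(-0.20) − (-0.05)(-0.10)] = 0.1850
  C_33 = (0.90)(0.90) − (-0.10)(-0.10) = 0.8000
det(I−A) = Σ_j (I−A)_1j·C_1j = (0.90)(0.6700) + (-0.10)(0.0800) + (-0.05)(0.0250) = 0.59375
adj(I−A) = Cᵀ =
  [ 0.6700   0.0925   0.0650]
  [ 0.0800   0.7200   0.1850]
  [ 0.0250   0.2250   0.8000]
(I − A)⁻¹ = adj(I−A) / det(I−A) ≈
  [   1.1284     0.1558     0.1095]
  [   0.1347     1.2126     0.3116]
  [   0.0421     0.3789     1.3474]
x = (I − A)⁻¹ d = adj(I−A)·d / det(I−A), with det(I−A) = 0.59375:
  x_P = (0.6700·105 + 0.0925·110 + 0.0650·65) / 0.59375 = 84.75 / 0.59375 ≈ 142.74
  x_W = (0.0800·105 + 0.7200·110 + 0.1850·65) / 0.59375 = 99.625 / 0.59375 ≈ 167.79
  x_M = (0.0250·105 + 0.2250·110 + 0.8000·65) / 0.59375 = 79.375 / 0.59375 ≈ 133.68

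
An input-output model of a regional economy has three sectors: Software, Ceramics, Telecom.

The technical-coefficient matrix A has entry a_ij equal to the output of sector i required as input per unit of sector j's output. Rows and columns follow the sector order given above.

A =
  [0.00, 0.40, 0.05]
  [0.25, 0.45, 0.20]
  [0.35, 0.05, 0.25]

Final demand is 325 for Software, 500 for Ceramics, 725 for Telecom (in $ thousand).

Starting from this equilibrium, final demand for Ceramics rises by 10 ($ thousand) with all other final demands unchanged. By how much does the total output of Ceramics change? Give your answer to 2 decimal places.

Δx_C = 25.32

I − A =
  [   1.00    -0.40    -0.05]
  [  -0.25     0.55    -0.20]
  [  -0.35    -0.05     0.75]
Cofactors of I−A, C_ij = (−1)^(i+j)·(minor ij) (rows/columns in the sector order above):
  C_11 = (0.55)(0.75) − (-0.20)(-0.05) = 0.4025
  C_12 = −[(-0.25)(0.75) − (-0.20)(-0.35)] = 0.2575
  C_13 = (-0.25)(-0.05) − (0.55)(-0.35) = 0.2050
  C_21 = −[(-0.40)(0.75) − (-0.05)(-0.05)] = 0.3025
  C_22 = (1.00)(0.75) − (-0.05)(-0.35) = 0.7325
  C_23 = −[(1.00)(-0.05) − (-0.40)(-0.35)] = 0.1900
  C_31 = (-0.40)(-0.20) − (-0.05)(0.55) = 0.1075
  C_32 = −[(1.00)(-0.20) − (-0.05)(-0.25)] = 0.2125
  C_33 = (1.00)(0.55) − (-0.40)(-0.25) = 0.4500
det(I−A) = Σ_j (I−A)_1j·C_1j = (1.00)(0.4025) + (-0.40)(0.2575) + (-0.05)(0.2050) = 0.28925
adj(I−A) = Cᵀ =
  [ 0.4025   0.3025   0.1075]
  [ 0.2575   0.7325   0.2125]
  [ 0.2050   0.1900   0.4500]
(I − A)⁻¹ = adj(I−A) / det(I−A) ≈
  [   1.3915     1.0458     0.3717]
  [   0.8902     2.5324     0.7347]
  [   0.7087     0.6569     1.5557]
Δx = (I − A)⁻¹ Δd with Δd having +10 in the Ceramics component and 0 elsewhere.
So Δx_C = L_CC · (+10), where L_CC = adj(I−A)_CC / det(I−A) = 0.7325 / 0.28925.
Δx_C = 0.7325 × (+10) / 0.28925 = 7.325 / 0.28925 ≈ 25.32.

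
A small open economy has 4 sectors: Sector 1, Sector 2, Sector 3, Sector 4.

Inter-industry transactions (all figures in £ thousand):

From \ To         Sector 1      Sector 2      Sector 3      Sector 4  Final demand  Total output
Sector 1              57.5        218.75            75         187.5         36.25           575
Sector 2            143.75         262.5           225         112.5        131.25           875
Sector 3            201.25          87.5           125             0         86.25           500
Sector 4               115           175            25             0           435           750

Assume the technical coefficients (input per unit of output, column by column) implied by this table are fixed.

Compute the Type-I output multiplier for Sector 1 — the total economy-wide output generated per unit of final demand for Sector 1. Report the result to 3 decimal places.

Technical coefficients a_ij = z_ij / X_j:
  a_11 = 57.5/575 = 0.10, a_21 = 143.75/575 = 0.25, a_31 = 201.25/575 = 0.35, a_41 = 115/575 = 0.20
  a_12 = 218.75/875 = 0.25, a_22 = 262.5/875 = 0.30, a_32 = 87.5/875 = 0.10, a_42 = 175/875 = 0.20
  a_13 = 75/500 = 0.15, a_23 = 225/500 = 0.45, a_33 = 125/500 = 0.25, a_43 = 25/500 = 0.05
  a_14 = 187.5/750 = 0.25, a_24 = 112.5/750 = 0.15, a_34 = 0/750 = 0.00, a_44 = 0/750 = 0.00
I − A =
  [   0.90    -0.25    -0.15    -0.25]
  [  -0.25     0.70    -0.45    -0.15]
  [  -0.35    -0.10     0.75     0.00]
  [  -0.20    -0.20    -0.05     1.00]
Compute the cofactors C_ij = (−1)^(i+j)·(3×3 minor ij) of I−A; the adjugate is their transpose:
adj(I−A) = Cᵀ =
  [ 0.456750   0.241250   0.246125   0.150375]
  [ 0.370125   0.580625   0.434375   0.179625]
  [ 0.262500   0.190000   0.485500   0.094125]
  [ 0.178500   0.173875   0.160375   0.305250]
det(I−A) = Σ_j (I−A)_1j·C_1j = (0.90)(0.456750) + (-0.25)(0.370125) + (-0.15)(0.262500) + (-0.25)(0.178500) = 0.23454375
(I − A)⁻¹ = adj(I−A) / det(I−A) ≈
  [   1.9474     1.0286     1.0494     0.6411]
  [   1.5781     2.4756     1.8520     0.7658]
  [   1.1192     0.8101     2.0700     0.4013]
  [   0.7611     0.7413     0.6838     1.3015]
The output multiplier for sector j is the column-j sum of the Leontief inverse (I − A)⁻¹ = adj(I−A) / det(I−A).
Column 1 of adj(I−A): (0.456750, 0.370125, 0.262500, 0.178500); det(I−A) = 0.23454375.
m_1 = (0.456750 + 0.370125 + 0.262500 + 0.178500) / 0.23454375 = 1.267875 / 0.23454375 ≈ 5.406.

m_1 = 5.406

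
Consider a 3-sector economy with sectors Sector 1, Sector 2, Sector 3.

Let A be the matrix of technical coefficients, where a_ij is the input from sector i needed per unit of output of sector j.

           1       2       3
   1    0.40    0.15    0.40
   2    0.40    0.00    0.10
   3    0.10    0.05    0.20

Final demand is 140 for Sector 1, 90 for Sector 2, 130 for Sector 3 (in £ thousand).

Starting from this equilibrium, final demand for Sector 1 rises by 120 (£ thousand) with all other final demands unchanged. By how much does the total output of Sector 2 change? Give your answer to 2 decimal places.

I − A =
  [   0.60    -0.15    -0.40]
  [  -0.40     1.00    -0.10]
  [  -0.10    -0.05     0.80]
Cofactors of I−A, C_ij = (−1)^(i+j)·(minor ij) (rows/columns in the sector order above):
  C_11 = (1.00)(0.80) − (-0.10)(-0.05) = 0.7950
  C_12 = −[(-0.40)(0.80) − (-0.10)(-0.10)] = 0.3300
  C_13 = (-0.40)(-0.05) − (1.00)(-0.10) = 0.1200
  C_21 = −[(-0.15)(0.80) − (-0.40)(-0.05)] = 0.1400
  C_22 = (0.60)(0.80) − (-0.40)(-0.10) = 0.4400
  C_23 = −[(0.60)(-0.05) − (-0.15)(-0.10)] = 0.0450
  C_31 = (-0.15)(-0.10) − (-0.40)(1.00) = 0.4150
  C_32 = −[(0.60)(-0.10) − (-0.40)(-0.40)] = 0.2200
  C_33 = (0.60)(1.00) − (-0.15)(-0.40) = 0.5400
det(I−A) = Σ_j (I−A)_1j·C_1j = (0.60)(0.7950) + (-0.15)(0.3300) + (-0.40)(0.1200) = 0.3795
adj(I−A) = Cᵀ =
  [ 0.7950   0.1400   0.4150]
  [ 0.3300   0.4400   0.2200]
  [ 0.1200   0.0450   0.5400]
(I − A)⁻¹ = adj(I−A) / det(I−A) ≈
  [   2.0949     0.3689     1.0935]
  [   0.8696     1.1594     0.5797]
  [   0.3162     0.1186     1.4229]
Δx = (I − A)⁻¹ Δd with Δd having +120 in the Sector 1 component and 0 elsewhere.
So Δx_2 = L_21 · (+120), where L_21 = adj(I−A)_21 / det(I−A) = 0.3300 / 0.3795.
Δx_2 = 0.3300 × (+120) / 0.3795 = 39.60 / 0.3795 ≈ 104.35.

Δx_2 = 104.35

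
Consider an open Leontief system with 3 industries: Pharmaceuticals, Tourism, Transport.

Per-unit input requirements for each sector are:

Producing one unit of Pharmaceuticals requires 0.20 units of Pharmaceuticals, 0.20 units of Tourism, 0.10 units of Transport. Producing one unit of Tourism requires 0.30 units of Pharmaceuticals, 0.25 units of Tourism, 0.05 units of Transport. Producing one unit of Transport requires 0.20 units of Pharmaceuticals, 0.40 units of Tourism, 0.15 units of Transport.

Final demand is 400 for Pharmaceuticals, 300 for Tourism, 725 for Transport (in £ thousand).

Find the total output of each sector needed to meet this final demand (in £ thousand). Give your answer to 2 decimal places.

x_1 = 1261.47, x_2 = 1311.59, x_3 = 1078.50

I − A =
  [   0.80    -0.30    -0.20]
  [  -0.20     0.75    -0.40]
  [  -0.10    -0.05     0.85]
Cofactors of I−A, C_ij = (−1)^(i+j)·(minor ij) (rows/columns in the sector order above):
  C_11 = (0.75)(0.85) − (-0.40)(-0.05) = 0.6175
  C_12 = −[(-0.20)(0.85) − (-0.40)(-0.10)] = 0.2100
  C_13 = (-0.20)(-0.05) − (0.75)(-0.10) = 0.0850
  C_21 = −[(-0.30)(0.85) − (-0.20)(-0.05)] = 0.2650
  C_22 = (0.80)(0.85) − (-0.20)(-0.10) = 0.6600
  C_23 = −[(0.80)(-0.05) − (-0.30)(-0.10)] = 0.0700
  C_31 = (-0.30)(-0.40) − (-0.20)(0.75) = 0.2700
  C_32 = −[(0.80)(-0.40) − (-0.20)(-0.20)] = 0.3600
  C_33 = (0.80)(0.75) − (-0.30)(-0.20) = 0.5400
det(I−A) = Σ_j (I−A)_1j·C_1j = (0.80)(0.6175) + (-0.30)(0.2100) + (-0.20)(0.0850) = 0.4140
adj(I−A) = Cᵀ =
  [ 0.6175   0.2650   0.2700]
  [ 0.2100   0.6600   0.3600]
  [ 0.0850   0.0700   0.5400]
(I − A)⁻¹ = adj(I−A) / det(I−A) ≈
  [   1.4915     0.6401     0.6522]
  [   0.5072     1.5942     0.8696]
  [   0.2053     0.1691     1.3043]
x = (I − A)⁻¹ d = adj(I−A)·d / det(I−A), with det(I−A) = 0.4140:
  x_1 = (0.6175·400 + 0.2650·300 + 0.2700·725) / 0.4140 = 522.25 / 0.4140 ≈ 1261.47
  x_2 = (0.2100·400 + 0.6600·300 + 0.3600·725) / 0.4140 = 543.00 / 0.4140 ≈ 1311.59
  x_3 = (0.0850·400 + 0.0700·300 + 0.5400·725) / 0.4140 = 446.50 / 0.4140 ≈ 1078.50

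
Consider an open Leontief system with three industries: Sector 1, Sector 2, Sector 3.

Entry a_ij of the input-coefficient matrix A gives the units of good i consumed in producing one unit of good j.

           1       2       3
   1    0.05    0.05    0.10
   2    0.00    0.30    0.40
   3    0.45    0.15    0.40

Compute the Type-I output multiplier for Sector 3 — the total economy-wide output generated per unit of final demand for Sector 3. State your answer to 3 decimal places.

I − A =
  [   0.95    -0.05    -0.10]
  [   0.00     0.70    -0.40]
  [  -0.45    -0.15     0.60]
Cofactors of I−A, C_ij = (−1)^(i+j)·(minor ij) (rows/columns in the sector order above):
  C_11 = (0.70)(0.60) − (-0.40)(-0.15) = 0.3600
  C_12 = −[(0.00)(0.60) − (-0.40)(-0.45)] = 0.1800
  C_13 = (0.00)(-0.15) − (0.70)(-0.45) = 0.3150
  C_21 = −[(-0.05)(0.60) − (-0.10)(-0.15)] = 0.0450
  C_22 = (0.95)(0.60) − (-0.10)(-0.45) = 0.5250
  C_23 = −[(0.95)(-0.15) − (-0.05)(-0.45)] = 0.1650
  C_31 = (-0.05)(-0.40) − (-0.10)(0.70) = 0.0900
  C_32 = −[(0.95)(-0.40) − (-0.10)(0.00)] = 0.3800
  C_33 = (0.95)(0.70) − (-0.05)(0.00) = 0.6650
det(I−A) = Σ_j (I−A)_1j·C_1j = (0.95)(0.3600) + (-0.05)(0.1800) + (-0.10)(0.3150) = 0.3015
adj(I−A) = Cᵀ =
  [ 0.3600   0.0450   0.0900]
  [ 0.1800   0.5250   0.3800]
  [ 0.3150   0.1650   0.6650]
(I − A)⁻¹ = adj(I−A) / det(I−A) ≈
  [   1.1940     0.1493     0.2985]
  [   0.5970     1.7413     1.2604]
  [   1.0448     0.5473     2.2056]
The output multiplier for sector j is the column-j sum of the Leontief inverse (I − A)⁻¹ = adj(I−A) / det(I−A).
Column 3 of adj(I−A): (0.0900, 0.3800, 0.6650); det(I−A) = 0.3015.
m_3 = (0.0900 + 0.3800 + 0.6650) / 0.3015 = 1.135 / 0.3015 ≈ 3.765.

m_3 = 3.765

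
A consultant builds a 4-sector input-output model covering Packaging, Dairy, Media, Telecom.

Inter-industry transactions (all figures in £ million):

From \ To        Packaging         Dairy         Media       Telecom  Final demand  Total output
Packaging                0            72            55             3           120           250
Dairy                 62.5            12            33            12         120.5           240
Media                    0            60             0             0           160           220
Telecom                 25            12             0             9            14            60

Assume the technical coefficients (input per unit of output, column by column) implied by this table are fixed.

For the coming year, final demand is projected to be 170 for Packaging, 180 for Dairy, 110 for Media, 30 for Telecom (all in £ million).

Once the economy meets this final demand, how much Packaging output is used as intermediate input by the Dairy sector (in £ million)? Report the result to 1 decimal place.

z_PD = 96.9

Technical coefficients a_ij = z_ij / X_j:
  a_PP = 0/250 = 0.00, a_DP = 62.5/250 = 0.25, a_MP = 0/250 = 0.00, a_TP = 25/250 = 0.10
  a_PD = 72/240 = 0.30, a_DD = 12/240 = 0.05, a_MD = 60/240 = 0.25, a_TD = 12/240 = 0.05
  a_PM = 55/220 = 0.25, a_DM = 33/220 = 0.15, a_MM = 0/220 = 0.00, a_TM = 0/220 = 0.00
  a_PT = 3/60 = 0.05, a_DT = 12/60 = 0.20, a_MT = 0/60 = 0.00, a_TT = 9/60 = 0.15
I − A =
  [   1.00    -0.30    -0.25    -0.05]
  [  -0.25     0.95    -0.15    -0.20]
  [   0.00    -0.25     1.00     0.00]
  [  -0.10    -0.05     0.00     0.85]
Compute the cofactors C_ij = (−1)^(i+j)·(3×3 minor ij) of I−A; the adjugate is their transpose:
adj(I−A) = Cᵀ =
  [ 0.765625   0.310625   0.238000   0.118125]
  [ 0.232500   0.845000   0.184875   0.212500]
  [ 0.058125   0.211250   0.722375   0.053125]
  [ 0.103750   0.086250   0.038875   0.821875]
det(I−A) = Σ_j (I−A)_1j·C_1j = (1.00)(0.765625) + (-0.30)(0.232500) + (-0.25)(0.058125) + (-0.05)(0.103750) = 0.67615625
(I − A)⁻¹ = adj(I−A) / det(I−A) ≈
  [   1.1323     0.4594     0.3520     0.1747]
  [   0.3439     1.2497     0.2734     0.3143]
  [   0.0860     0.3124     1.0684     0.0786]
  [   0.1534     0.1276     0.0575     1.2155]
First solve x = (I − A)⁻¹ d = adj(I−A)·d / det(I−A); in particular x_D = (0.232500·170 + 0.845000·180 + 0.184875·110 + 0.212500·30) / 0.67615625 = 218.33625 / 0.67615625 ≈ 322.908.
Intermediate flow from P to D: z_PD = a_PD · x_D = 0.30 × 218.33625 / 0.67615625 = 65.500875 / 0.67615625 ≈ 96.9.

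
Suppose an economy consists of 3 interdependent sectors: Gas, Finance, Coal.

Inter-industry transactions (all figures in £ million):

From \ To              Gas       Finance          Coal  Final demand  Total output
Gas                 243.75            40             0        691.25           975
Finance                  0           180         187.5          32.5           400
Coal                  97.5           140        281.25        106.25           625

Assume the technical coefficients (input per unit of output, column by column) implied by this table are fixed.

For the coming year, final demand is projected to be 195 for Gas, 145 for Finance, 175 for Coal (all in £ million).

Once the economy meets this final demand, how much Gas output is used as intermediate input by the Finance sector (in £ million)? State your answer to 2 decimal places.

Technical coefficients a_ij = z_ij / X_j:
  a_11 = 243.75/975 = 0.25, a_21 = 0/975 = 0.00, a_31 = 97.5/975 = 0.10
  a_12 = 40/400 = 0.10, a_22 = 180/400 = 0.45, a_32 = 140/400 = 0.35
  a_13 = 0/625 = 0.00, a_23 = 187.5/625 = 0.30, a_33 = 281.25/625 = 0.45
I − A =
  [   0.75    -0.10     0.00]
  [   0.00     0.55    -0.30]
  [  -0.10    -0.35     0.55]
Cofactors of I−A, C_ij = (−1)^(i+j)·(minor ij) (rows/columns in the sector order above):
  C_11 = (0.55)(0.55) − (-0.30)(-0.35) = 0.1975
  C_12 = −[(0.00)(0.55) − (-0.30)(-0.10)] = 0.0300
  C_13 = (0.00)(-0.35) − (0.55)(-0.10) = 0.0550
  C_21 = −[(-0.10)(0.55) − (0.00)(-0.35)] = 0.0550
  C_22 = (0.75)(0.55) − (0.00)(-0.10) = 0.4125
  C_23 = −[(0.75)(-0.35) − (-0.10)(-0.10)] = 0.2725
  C_31 = (-0.10)(-0.30) − (0.00)(0.55) = 0.0300
  C_32 = −[(0.75)(-0.30) − (0.00)(0.00)] = 0.2250
  C_33 = (0.75)(0.55) − (-0.10)(0.00) = 0.4125
det(I−A) = Σ_j (I−A)_1j·C_1j = (0.75)(0.1975) + (-0.10)(0.0300) + (0.00)(0.0550) = 0.145125
adj(I−A) = Cᵀ =
  [ 0.1975   0.0550   0.0300]
  [ 0.0300   0.4125   0.2250]
  [ 0.0550   0.2725   0.4125]
(I − A)⁻¹ = adj(I−A) / det(I−A) ≈
  [   1.3609     0.3790     0.2067]
  [   0.2067     2.8424     1.5504]
  [   0.3790     1.8777     2.8424]
First solve x = (I − A)⁻¹ d = adj(I−A)·d / det(I−A); in particular x_2 = (0.0300·195 + 0.4125·145 + 0.2250·175) / 0.145125 = 105.0375 / 0.145125 ≈ 723.7726.
Intermediate flow from 1 to 2: z_12 = a_12 · x_2 = 0.10 × 105.0375 / 0.145125 = 10.50375 / 0.145125 ≈ 72.38.

z_12 = 72.38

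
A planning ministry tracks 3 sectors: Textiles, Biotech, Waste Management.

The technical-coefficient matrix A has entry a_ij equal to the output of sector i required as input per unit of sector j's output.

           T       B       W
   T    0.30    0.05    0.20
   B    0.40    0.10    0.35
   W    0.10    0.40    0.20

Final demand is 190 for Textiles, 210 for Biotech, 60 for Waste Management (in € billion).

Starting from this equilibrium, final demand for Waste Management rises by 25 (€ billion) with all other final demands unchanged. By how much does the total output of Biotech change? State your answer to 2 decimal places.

Δx_B = 24.02

I − A =
  [   0.70    -0.05    -0.20]
  [  -0.40     0.90    -0.35]
  [  -0.10    -0.40     0.80]
Cofactors of I−A, C_ij = (−1)^(i+j)·(minor ij) (rows/columns in the sector order above):
  C_11 = (0.90)(0.80) − (-0.35)(-0.40) = 0.5800
  C_12 = −[(-0.40)(0.80) − (-0.35)(-0.10)] = 0.3550
  C_13 = (-0.40)(-0.40) − (0.90)(-0.10) = 0.2500
  C_21 = −[(-0.05)(0.80) − (-0.20)(-0.40)] = 0.1200
  C_22 = (0.70)(0.80) − (-0.20)(-0.10) = 0.5400
  C_23 = −[(0.70)(-0.40) − (-0.05)(-0.10)] = 0.2850
  C_31 = (-0.05)(-0.35) − (-0.20)(0.90) = 0.1975
  C_32 = −[(0.70)(-0.35) − (-0.20)(-0.40)] = 0.3250
  C_33 = (0.70)(0.90) − (-0.05)(-0.40) = 0.6100
det(I−A) = Σ_j (I−A)_1j·C_1j = (0.70)(0.5800) + (-0.05)(0.3550) + (-0.20)(0.2500) = 0.33825
adj(I−A) = Cᵀ =
  [ 0.5800   0.1200   0.1975]
  [ 0.3550   0.5400   0.3250]
  [ 0.2500   0.2850   0.6100]
(I − A)⁻¹ = adj(I−A) / det(I−A) ≈
  [   1.7147     0.3548     0.5839]
  [   1.0495     1.5965     0.9608]
  [   0.7391     0.8426     1.8034]
Δx = (I − A)⁻¹ Δd with Δd having +25 in the Waste Management component and 0 elsewhere.
So Δx_B = L_BW · (+25), where L_BW = adj(I−A)_BW / det(I−A) = 0.3250 / 0.33825.
Δx_B = 0.3250 × (+25) / 0.33825 = 8.125 / 0.33825 ≈ 24.02.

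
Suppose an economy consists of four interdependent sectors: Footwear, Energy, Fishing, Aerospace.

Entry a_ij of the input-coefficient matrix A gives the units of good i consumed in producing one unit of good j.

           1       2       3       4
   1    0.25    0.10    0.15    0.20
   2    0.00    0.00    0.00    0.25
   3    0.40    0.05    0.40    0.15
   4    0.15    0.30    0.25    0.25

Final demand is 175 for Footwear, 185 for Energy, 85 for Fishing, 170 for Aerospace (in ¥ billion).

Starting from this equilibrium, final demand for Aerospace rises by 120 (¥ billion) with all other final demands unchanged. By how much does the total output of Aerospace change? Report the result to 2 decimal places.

I − A =
  [   0.75    -0.10    -0.15    -0.20]
  [   0.00     1.00     0.00    -0.25]
  [  -0.40    -0.05     0.60    -0.15]
  [  -0.15    -0.30    -0.25     0.75]
Compute the cofactors C_ij = (−1)^(i+j)·(3×3 minor ij) of I−A; the adjugate is their transpose:
adj(I−A) = Cᵀ =
  [ 0.364375   0.092125   0.157500   0.159375]
  [ 0.047500   0.223000   0.052500   0.097500]
  [ 0.294375   0.116625   0.472500   0.211875]
  [ 0.190000   0.146500   0.210000   0.390000]
det(I−A) = Σ_j (I−A)_1j·C_1j = (0.75)(0.364375) + (-0.10)(0.047500) + (-0.15)(0.294375) + (-0.20)(0.190000) = 0.186375
(I − A)⁻¹ = adj(I−A) / det(I−A) ≈
  [   1.9551     0.4943     0.8451     0.8551]
  [   0.2549     1.1965     0.2817     0.5231]
  [   1.5795     0.6258     2.5352     1.1368]
  [   1.0195     0.7860     1.1268     2.0926]
Δx = (I − A)⁻¹ Δd with Δd having +120 in the Aerospace component and 0 elsewhere.
So Δx_4 = L_44 · (+120), where L_44 = adj(I−A)_44 / det(I−A) = 0.390000 / 0.186375.
Δx_4 = 0.390000 × (+120) / 0.186375 = 46.80 / 0.186375 ≈ 251.11.

Δx_4 = 251.11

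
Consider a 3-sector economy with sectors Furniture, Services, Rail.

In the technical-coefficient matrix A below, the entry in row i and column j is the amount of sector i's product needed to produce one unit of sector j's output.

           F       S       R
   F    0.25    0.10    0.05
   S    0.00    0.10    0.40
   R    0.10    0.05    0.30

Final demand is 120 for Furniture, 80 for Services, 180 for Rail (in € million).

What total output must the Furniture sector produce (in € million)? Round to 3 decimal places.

x_F = 210.022

I − A =
  [   0.75    -0.10    -0.05]
  [   0.00     0.90    -0.40]
  [  -0.10    -0.05     0.70]
Cofactors of I−A, C_ij = (−1)^(i+j)·(minor ij) (rows/columns in the sector order above):
  C_11 = (0.90)(0.70) − (-0.40)(-0.05) = 0.6100
  C_12 = −[(0.00)(0.70) − (-0.40)(-0.10)] = 0.0400
  C_13 = (0.00)(-0.05) − (0.90)(-0.10) = 0.0900
  C_21 = −[(-0.10)(0.70) − (-0.05)(-0.05)] = 0.0725
  C_22 = (0.75)(0.70) − (-0.05)(-0.10) = 0.5200
  C_23 = −[(0.75)(-0.05) − (-0.10)(-0.10)] = 0.0475
  C_31 = (-0.10)(-0.40) − (-0.05)(0.90) = 0.0850
  C_32 = −[(0.75)(-0.40) − (-0.05)(0.00)] = 0.3000
  C_33 = (0.75)(0.90) − (-0.10)(0.00) = 0.6750
det(I−A) = Σ_j (I−A)_1j·C_1j = (0.75)(0.6100) + (-0.10)(0.0400) + (-0.05)(0.0900) = 0.4490
adj(I−A) = Cᵀ =
  [ 0.6100   0.0725   0.0850]
  [ 0.0400   0.5200   0.3000]
  [ 0.0900   0.0475   0.6750]
(I − A)⁻¹ = adj(I−A) / det(I−A) ≈
  [   1.3586     0.1615     0.1893]
  [   0.0891     1.1581     0.6682]
  [   0.2004     0.1058     1.5033]
x = (I − A)⁻¹ d = adj(I−A)·d / det(I−A), with det(I−A) = 0.4490:
  x_F = (0.6100·120 + 0.0725·80 + 0.0850·180) / 0.4490 = 94.30 / 0.4490 ≈ 210.022
  x_S = (0.0400·120 + 0.5200·80 + 0.3000·180) / 0.4490 = 100.40 / 0.4490 ≈ 223.608
  x_R = (0.0900·120 + 0.0475·80 + 0.6750·180) / 0.4490 = 136.10 / 0.4490 ≈ 303.118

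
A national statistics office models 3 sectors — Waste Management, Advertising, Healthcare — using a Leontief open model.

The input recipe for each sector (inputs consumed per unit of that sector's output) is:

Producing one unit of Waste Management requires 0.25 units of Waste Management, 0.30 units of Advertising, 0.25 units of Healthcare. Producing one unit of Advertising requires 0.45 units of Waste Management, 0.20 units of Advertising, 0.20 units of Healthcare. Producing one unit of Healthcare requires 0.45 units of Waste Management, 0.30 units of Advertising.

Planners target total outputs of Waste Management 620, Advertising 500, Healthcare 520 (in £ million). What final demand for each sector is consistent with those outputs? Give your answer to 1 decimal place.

d_1 = 6.0, d_2 = 58.0, d_3 = 265.0

I − A =
  [   0.75    -0.45    -0.45]
  [  -0.30     0.80    -0.30]
  [  -0.25    -0.20     1.00]
d = (I − A) x:
  d_1 = (+0.75)·620 + (-0.45)·500 + (-0.45)·520 = 6.0
  d_2 = (-0.30)·620 + (+0.80)·500 + (-0.30)·520 = 58.0
  d_3 = (-0.25)·620 + (-0.20)·500 + (+1.00)·520 = 265.0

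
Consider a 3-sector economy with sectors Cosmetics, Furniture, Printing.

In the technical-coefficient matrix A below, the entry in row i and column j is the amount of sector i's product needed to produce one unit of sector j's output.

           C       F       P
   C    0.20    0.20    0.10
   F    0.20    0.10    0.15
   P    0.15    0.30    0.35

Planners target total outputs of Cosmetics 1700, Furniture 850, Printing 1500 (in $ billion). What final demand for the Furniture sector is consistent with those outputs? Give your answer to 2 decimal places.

I − A =
  [   0.80    -0.20    -0.10]
  [  -0.20     0.90    -0.15]
  [  -0.15    -0.30     0.65]
d = (I − A) x:
  d_C = (+0.80)·1700 + (-0.20)·850 + (-0.10)·1500 = 1040.00
  d_F = (-0.20)·1700 + (+0.90)·850 + (-0.15)·1500 = 200.00
  d_P = (-0.15)·1700 + (-0.30)·850 + (+0.65)·1500 = 465.00

d_F = 200.00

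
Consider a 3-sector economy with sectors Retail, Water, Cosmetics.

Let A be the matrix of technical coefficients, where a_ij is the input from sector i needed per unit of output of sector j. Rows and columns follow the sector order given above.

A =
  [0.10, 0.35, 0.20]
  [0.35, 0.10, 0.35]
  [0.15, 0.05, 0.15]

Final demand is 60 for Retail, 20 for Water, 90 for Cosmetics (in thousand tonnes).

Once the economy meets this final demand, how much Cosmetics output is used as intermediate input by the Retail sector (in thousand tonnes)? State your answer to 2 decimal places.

I − A =
  [   0.90    -0.35    -0.20]
  [  -0.35     0.90    -0.35]
  [  -0.15    -0.05     0.85]
Cofactors of I−A, C_ij = (−1)^(i+j)·(minor ij) (rows/columns in the sector order above):
  C_11 = (0.90)(0.85) − (-0.35)(-0.05) = 0.7475
  C_12 = −[(-0.35)(0.85) − (-0.35)(-0.15)] = 0.3500
  C_13 = (-0.35)(-0.05) − (0.90)(-0.15) = 0.1525
  C_21 = −[(-0.35)(0.85) − (-0.20)(-0.05)] = 0.3075
  C_22 = (0.90)(0.85) − (-0.20)(-0.15) = 0.7350
  C_23 = −[(0.90)(-0.05) − (-0.35)(-0.15)] = 0.0975
  C_31 = (-0.35)(-0.35) − (-0.20)(0.90) = 0.3025
  C_32 = −[(0.90)(-0.35) − (-0.20)(-0.35)] = 0.3850
  C_33 = (0.90)(0.90) − (-0.35)(-0.35) = 0.6875
det(I−A) = Σ_j (I−A)_1j·C_1j = (0.90)(0.7475) + (-0.35)(0.3500) + (-0.20)(0.1525) = 0.51975
adj(I−A) = Cᵀ =
  [ 0.7475   0.3075   0.3025]
  [ 0.3500   0.7350   0.3850]
  [ 0.1525   0.0975   0.6875]
(I − A)⁻¹ = adj(I−A) / det(I−A) ≈
  [   1.4382     0.5916     0.5820]
  [   0.6734     1.4141     0.7407]
  [   0.2934     0.1876     1.3228]
First solve x = (I − A)⁻¹ d = adj(I−A)·d / det(I−A); in particular x_R = (0.7475·60 + 0.3075·20 + 0.3025·90) / 0.51975 = 78.225 / 0.51975 ≈ 150.5051.
Intermediate flow from C to R: z_CR = a_CR · x_R = 0.15 × 78.225 / 0.51975 = 11.73375 / 0.51975 ≈ 22.58.

z_CR = 22.58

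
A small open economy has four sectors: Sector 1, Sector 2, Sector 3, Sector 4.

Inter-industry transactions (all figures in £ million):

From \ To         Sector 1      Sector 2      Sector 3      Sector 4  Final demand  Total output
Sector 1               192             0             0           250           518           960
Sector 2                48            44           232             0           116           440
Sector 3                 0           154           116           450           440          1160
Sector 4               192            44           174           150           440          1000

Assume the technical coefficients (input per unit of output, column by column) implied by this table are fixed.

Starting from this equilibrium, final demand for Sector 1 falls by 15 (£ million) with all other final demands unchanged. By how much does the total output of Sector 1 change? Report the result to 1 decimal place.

Δx_1 = -20.5

Technical coefficients a_ij = z_ij / X_j:
  a_11 = 192/960 = 0.20, a_21 = 48/960 = 0.05, a_31 = 0/960 = 0.00, a_41 = 192/960 = 0.20
  a_12 = 0/440 = 0.00, a_22 = 44/440 = 0.10, a_32 = 154/440 = 0.35, a_42 = 44/440 = 0.10
  a_13 = 0/1160 = 0.00, a_23 = 232/1160 = 0.20, a_33 = 116/1160 = 0.10, a_43 = 174/1160 = 0.15
  a_14 = 250/1000 = 0.25, a_24 = 0/1000 = 0.00, a_34 = 450/1000 = 0.45, a_44 = 150/1000 = 0.15
I − A =
  [   0.80     0.00     0.00    -0.25]
  [  -0.05     0.90    -0.20     0.00]
  [   0.00    -0.35     0.90    -0.45]
  [  -0.20    -0.10    -0.15     0.85]
Compute the cofactors C_ij = (−1)^(i+j)·(3×3 minor ij) of I−A; the adjugate is their transpose:
adj(I−A) = Cᵀ =
  [ 0.559250   0.035625   0.038750   0.185000]
  [ 0.052875   0.513000   0.127875   0.083250]
  [ 0.098125   0.256500   0.565750   0.328375]
  [ 0.155125   0.114000   0.124000   0.592000]
det(I−A) = Σ_j (I−A)_1j·C_1j = (0.80)(0.559250) + (0.00)(0.052875) + (0.00)(0.098125) + (-0.25)(0.155125) = 0.40861875
(I − A)⁻¹ = adj(I−A) / det(I−A) ≈
  [   1.3686     0.0872     0.0948     0.4527]
  [   0.1294     1.2554     0.3129     0.2037]
  [   0.2401     0.6277     1.3845     0.8036]
  [   0.3796     0.2790     0.3035     1.4488]
Δx = (I − A)⁻¹ Δd with Δd having -15 in the Sector 1 component and 0 elsewhere.
So Δx_1 = L_11 · (-15), where L_11 = adj(I−A)_11 / det(I−A) = 0.559250 / 0.40861875.
Δx_1 = 0.559250 × (-15) / 0.40861875 = -8.38875 / 0.40861875 ≈ -20.5.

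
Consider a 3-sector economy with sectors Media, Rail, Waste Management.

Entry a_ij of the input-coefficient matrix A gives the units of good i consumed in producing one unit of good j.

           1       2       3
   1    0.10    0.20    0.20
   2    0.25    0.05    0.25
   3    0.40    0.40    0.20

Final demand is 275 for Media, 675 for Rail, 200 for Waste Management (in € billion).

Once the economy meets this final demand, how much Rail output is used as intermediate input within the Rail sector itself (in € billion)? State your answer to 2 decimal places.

I − A =
  [   0.90    -0.20    -0.20]
  [  -0.25     0.95    -0.25]
  [  -0.40    -0.40     0.80]
Cofactors of I−A, C_ij = (−1)^(i+j)·(minor ij) (rows/columns in the sector order above):
  C_11 = (0.95)(0.80) − (-0.25)(-0.40) = 0.6600
  C_12 = −[(-0.25)(0.80) − (-0.25)(-0.40)] = 0.3000
  C_13 = (-0.25)(-0.40) − (0.95)(-0.40) = 0.4800
  C_21 = −[(-0.20)(0.80) − (-0.20)(-0.40)] = 0.2400
  C_22 = (0.90)(0.80) − (-0.20)(-0.40) = 0.6400
  C_23 = −[(0.90)(-0.40) − (-0.20)(-0.40)] = 0.4400
  C_31 = (-0.20)(-0.25) − (-0.20)(0.95) = 0.2400
  C_32 = −[(0.90)(-0.25) − (-0.20)(-0.25)] = 0.2750
  C_33 = (0.90)(0.95) − (-0.20)(-0.25) = 0.8050
det(I−A) = Σ_j (I−A)_1j·C_1j = (0.90)(0.6600) + (-0.20)(0.3000) + (-0.20)(0.4800) = 0.4380
adj(I−A) = Cᵀ =
  [ 0.6600   0.2400   0.2400]
  [ 0.3000   0.6400   0.2750]
  [ 0.4800   0.4400   0.8050]
(I − A)⁻¹ = adj(I−A) / det(I−A) ≈
  [   1.5068     0.5479     0.5479]
  [   0.6849     1.4612     0.6279]
  [   1.0959     1.0046     1.8379]
First solve x = (I − A)⁻¹ d = adj(I−A)·d / det(I−A); in particular x_2 = (0.3000·275 + 0.6400·675 + 0.2750·200) / 0.4380 = 569.50 / 0.4380 ≈ 1300.2283.
Intermediate flow from 2 to 2: z_22 = a_22 · x_2 = 0.05 × 569.50 / 0.4380 = 28.475 / 0.4380 ≈ 65.01.

z_22 = 65.01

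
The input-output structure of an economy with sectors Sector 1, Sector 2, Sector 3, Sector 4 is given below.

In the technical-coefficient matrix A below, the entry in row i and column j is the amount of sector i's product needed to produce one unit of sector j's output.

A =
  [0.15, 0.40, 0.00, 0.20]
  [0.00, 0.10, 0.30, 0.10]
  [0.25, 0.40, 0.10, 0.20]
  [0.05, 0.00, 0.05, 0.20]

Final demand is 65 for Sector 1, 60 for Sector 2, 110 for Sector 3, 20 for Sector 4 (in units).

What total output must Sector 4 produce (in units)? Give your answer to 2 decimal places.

I − A =
  [   0.85    -0.40     0.00    -0.20]
  [   0.00     0.90    -0.30    -0.10]
  [  -0.25    -0.40     0.90    -0.20]
  [  -0.05     0.00    -0.05     0.80]
Compute the cofactors C_ij = (−1)^(i+j)·(3×3 minor ij) of I−A; the adjugate is their transpose:
adj(I−A) = Cᵀ =
  [ 0.54100   0.28800   0.10700   0.19800]
  [ 0.06875   0.59200   0.20525   0.14250]
  [ 0.19100   0.35200   0.60100   0.24200]
  [ 0.04575   0.04000   0.04425   0.55650]
det(I−A) = Σ_j (I−A)_1j·C_1j = (0.85)(0.54100) + (-0.40)(0.06875) + (0.00)(0.19100) + (-0.20)(0.04575) = 0.4232
(I − A)⁻¹ = adj(I−A) / det(I−A) ≈
  [   1.2784     0.6805     0.2528     0.4679]
  [   0.1625     1.3989     0.4850     0.3367]
  [   0.4513     0.8318     1.4201     0.5718]
  [   0.1081     0.0945     0.1046     1.3150]
x = (I − A)⁻¹ d = adj(I−A)·d / det(I−A), with det(I−A) = 0.4232:
  x_1 = (0.54100·65 + 0.28800·60 + 0.10700·110 + 0.19800·20) / 0.4232 = 68.175 / 0.4232 ≈ 161.09
  x_2 = (0.06875·65 + 0.59200·60 + 0.20525·110 + 0.14250·20) / 0.4232 = 65.41625 / 0.4232 ≈ 154.58
  x_3 = (0.19100·65 + 0.35200·60 + 0.60100·110 + 0.24200·20) / 0.4232 = 104.485 / 0.4232 ≈ 246.89
  x_4 = (0.04575·65 + 0.04000·60 + 0.04425·110 + 0.55650·20) / 0.4232 = 21.37125 / 0.4232 ≈ 50.50

x_4 = 50.50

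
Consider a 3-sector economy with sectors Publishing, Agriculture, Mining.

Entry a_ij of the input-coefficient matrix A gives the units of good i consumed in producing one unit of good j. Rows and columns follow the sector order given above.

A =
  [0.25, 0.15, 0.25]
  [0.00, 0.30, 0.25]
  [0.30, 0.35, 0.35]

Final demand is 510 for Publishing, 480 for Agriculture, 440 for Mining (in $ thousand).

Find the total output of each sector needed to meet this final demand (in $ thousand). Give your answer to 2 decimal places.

x_1 = 1745.01, x_2 = 1504.42, x_3 = 2292.39

I − A =
  [   0.75    -0.15    -0.25]
  [   0.00     0.70    -0.25]
  [  -0.30    -0.35     0.65]
Cofactors of I−A, C_ij = (−1)^(i+j)·(minor ij) (rows/columns in the sector order above):
  C_11 = (0.70)(0.65) − (-0.25)(-0.35) = 0.3675
  C_12 = −[(0.00)(0.65) − (-0.25)(-0.30)] = 0.0750
  C_13 = (0.00)(-0.35) − (0.70)(-0.30) = 0.2100
  C_21 = −[(-0.15)(0.65) − (-0.25)(-0.35)] = 0.1850
  C_22 = (0.75)(0.65) − (-0.25)(-0.30) = 0.4125
  C_23 = −[(0.75)(-0.35) − (-0.15)(-0.30)] = 0.3075
  C_31 = (-0.15)(-0.25) − (-0.25)(0.70) = 0.2125
  C_32 = −[(0.75)(-0.25) − (-0.25)(0.00)] = 0.1875
  C_33 = (0.75)(0.70) − (-0.15)(0.00) = 0.5250
det(I−A) = Σ_j (I−A)_1j·C_1j = (0.75)(0.3675) + (-0.15)(0.0750) + (-0.25)(0.2100) = 0.211875
adj(I−A) = Cᵀ =
  [ 0.3675   0.1850   0.2125]
  [ 0.0750   0.4125   0.1875]
  [ 0.2100   0.3075   0.5250]
(I − A)⁻¹ = adj(I−A) / det(I−A) ≈
  [   1.7345     0.8732     1.0029]
  [   0.3540     1.9469     0.8850]
  [   0.9912     1.4513     2.4779]
x = (I − A)⁻¹ d = adj(I−A)·d / det(I−A), with det(I−A) = 0.211875:
  x_1 = (0.3675·510 + 0.1850·480 + 0.2125·440) / 0.211875 = 369.725 / 0.211875 ≈ 1745.01
  x_2 = (0.0750·510 + 0.4125·480 + 0.1875·440) / 0.211875 = 318.75 / 0.211875 ≈ 1504.42
  x_3 = (0.2100·510 + 0.3075·480 + 0.5250·440) / 0.211875 = 485.70 / 0.211875 ≈ 2292.39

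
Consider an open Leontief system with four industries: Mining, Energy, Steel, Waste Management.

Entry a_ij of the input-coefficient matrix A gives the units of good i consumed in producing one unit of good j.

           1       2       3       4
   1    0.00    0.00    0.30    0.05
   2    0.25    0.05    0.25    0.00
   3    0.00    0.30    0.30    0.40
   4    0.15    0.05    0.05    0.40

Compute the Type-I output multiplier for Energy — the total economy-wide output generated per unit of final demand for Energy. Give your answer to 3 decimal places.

I − A =
  [   1.00     0.00    -0.30    -0.05]
  [  -0.25     0.95    -0.25     0.00]
  [   0.00    -0.30     0.70    -0.40]
  [  -0.15    -0.05    -0.05     0.60]
Compute the cofactors C_ij = (−1)^(i+j)·(3×3 minor ij) of I−A; the adjugate is their transpose:
adj(I−A) = Cᵀ =
  [ 0.33000   0.06250   0.17400   0.14350]
  [ 0.11500   0.37675   0.19375   0.13875]
  [ 0.10700   0.19775   0.56225   0.38375]
  [ 0.10100   0.06350   0.10650   0.56750]
det(I−A) = Σ_j (I−A)_1j·C_1j = (1.00)(0.33000) + (0.00)(0.11500) + (-0.30)(0.10700) + (-0.05)(0.10100) = 0.29285
(I − A)⁻¹ = adj(I−A) / det(I−A) ≈
  [   1.1269     0.2134     0.5942     0.4900]
  [   0.3927     1.2865     0.6616     0.4738]
  [   0.3654     0.6753     1.9199     1.3104]
  [   0.3449     0.2168     0.3637     1.9379]
The output multiplier for sector j is the column-j sum of the Leontief inverse (I − A)⁻¹ = adj(I−A) / det(I−A).
Column 2 of adj(I−A): (0.06250, 0.37675, 0.19775, 0.06350); det(I−A) = 0.29285.
m_2 = (0.06250 + 0.37675 + 0.19775 + 0.06350) / 0.29285 = 0.7005 / 0.29285 ≈ 2.392.

m_2 = 2.392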